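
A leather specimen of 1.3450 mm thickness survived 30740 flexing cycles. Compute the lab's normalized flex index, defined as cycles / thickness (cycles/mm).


Formula: Index = cycles / thickness
Substituting: Index = 30740 / 1.3450
Result: 22855.0186 cycles/mm


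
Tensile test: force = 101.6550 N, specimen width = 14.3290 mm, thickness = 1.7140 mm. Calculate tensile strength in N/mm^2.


Formula: TS = force / (width * thickness)
Substituting: TS = 101.6550 / (14.3290 * 1.7140)
Result: 4.1391 N/mm^2


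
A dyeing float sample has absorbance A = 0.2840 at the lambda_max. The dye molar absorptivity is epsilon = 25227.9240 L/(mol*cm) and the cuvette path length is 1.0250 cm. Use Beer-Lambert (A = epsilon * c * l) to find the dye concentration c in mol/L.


Formula: c = A / (epsilon * l)
Substituting: c = 0.2840 / (25227.9240 * 1.0250)
Result: 1.0983e-05 mol/L


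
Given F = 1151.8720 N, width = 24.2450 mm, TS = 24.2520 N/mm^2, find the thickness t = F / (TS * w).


Formula: t = F / (TS * w)
Substituting: t = 1151.8720 / (24.2520 * 24.2450)
Result: 1.9590 mm


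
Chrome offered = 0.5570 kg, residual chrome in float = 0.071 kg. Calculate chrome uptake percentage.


Formula: Uptake = (offered - residual) / offered * 100
Substituting: Uptake = (0.5570 - 0.071) / 0.5570 * 100
Result: 87.2531 %


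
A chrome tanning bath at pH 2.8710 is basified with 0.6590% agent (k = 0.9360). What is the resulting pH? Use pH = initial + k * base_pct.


Formula: pH_final = pH_initial + k * base_pct
Substituting: pH_final = 2.8710 + 0.9360 * 0.6590
Result: 3.4878


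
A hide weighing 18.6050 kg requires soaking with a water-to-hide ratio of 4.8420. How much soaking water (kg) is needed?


Formula: Water = hide_weight * ratio
Substituting: Water = 18.6050 * 4.8420
Result: 90.0854 kg


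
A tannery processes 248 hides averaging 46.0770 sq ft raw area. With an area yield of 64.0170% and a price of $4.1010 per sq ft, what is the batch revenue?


Raw_total = N * avg_area = 248 * 46.0770 = 11427.0960 sq ft
Finished = Raw_total * yield / 100 = 11427.0960 * 64.0170 / 100 = 7315.2840 sq ft
Value = Finished * price = 7315.2840 * 4.1010 = 29999.9799 $


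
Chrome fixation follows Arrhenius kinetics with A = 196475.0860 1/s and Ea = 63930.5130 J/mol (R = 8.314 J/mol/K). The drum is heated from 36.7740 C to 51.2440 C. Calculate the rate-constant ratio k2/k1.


T1 = 36.7740 + 273.15 = 309.9240 K; T2 = 51.2440 + 273.15 = 324.3940 K
k1 = A * exp(-Ea/(R*T1)) = 196475.0860 * exp(-63930.5130/(8.314*309.9240)) = 3.2965e-06 1/s
k2 = A * exp(-Ea/(R*T2)) = 196475.0860 * exp(-63930.5130/(8.314*324.3940)) = 9.9702e-06 1/s
k2/k1 = 9.9702e-06 / 3.2965e-06 = 3.0244


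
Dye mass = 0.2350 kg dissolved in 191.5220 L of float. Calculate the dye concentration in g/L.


Formula: Conc = dye_mass(kg) / volume(L) * 1000
Substituting: Conc = 0.2350 / 191.5220 * 1000
Result: 1.2270 g/L


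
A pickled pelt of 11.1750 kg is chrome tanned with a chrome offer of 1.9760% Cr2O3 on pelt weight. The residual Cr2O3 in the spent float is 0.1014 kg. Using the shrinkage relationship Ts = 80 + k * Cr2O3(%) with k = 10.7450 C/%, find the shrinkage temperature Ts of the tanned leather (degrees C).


Offered = pelt * offer_pct / 100 = 11.1750 * 1.9760 / 100 = 0.2208 kg
Uptake = offered - residual = 0.2208 - 0.1014 = 0.1194 kg
Cr2O3% on pelt = uptake / pelt * 100 = 0.1194 / 11.1750 * 100 = 1.0686 %
Ts = 80 + k * Cr2O3% = 80 + 10.7450 * 1.0686 = 91.4823 C


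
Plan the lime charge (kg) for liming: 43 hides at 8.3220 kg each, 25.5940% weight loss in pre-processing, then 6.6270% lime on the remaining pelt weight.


Total_raw = N * avg_wt = 43 * 8.3220 = 357.8460 kg
Substrate = Total_raw * (1 - loss/100) = 357.8460 * (1 - 25.5940/100) = 266.2589 kg
Lime = Substrate * pct / 100 = 266.2589 * 6.6270 / 100 = 17.6450 kg


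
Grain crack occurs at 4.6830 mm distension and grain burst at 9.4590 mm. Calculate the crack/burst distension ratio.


Formula: Ratio = crack / burst
Substituting: Ratio = 4.6830 / 9.4590
Result: 0.4951


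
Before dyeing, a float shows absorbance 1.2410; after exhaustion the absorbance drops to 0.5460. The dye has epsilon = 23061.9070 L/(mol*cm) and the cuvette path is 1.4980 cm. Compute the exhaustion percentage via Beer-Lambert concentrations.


c_initial = A_i / (epsilon * l) = 1.2410 / (23061.9070 * 1.4980) = 3.5922e-05 mol/L
c_final = A_f / (epsilon * l) = 0.5460 / (23061.9070 * 1.4980) = 1.5805e-05 mol/L
Exhaustion = (c_initial - c_final) / c_initial * 100 = (3.5922e-05 - 1.5805e-05) / 3.5922e-05 * 100 = 56.0032 %


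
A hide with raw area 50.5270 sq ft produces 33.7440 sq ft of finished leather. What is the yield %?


Formula: Yield = finished / raw * 100
Substituting: Yield = 33.7440 / 50.5270 * 100
Result: 66.7841 %


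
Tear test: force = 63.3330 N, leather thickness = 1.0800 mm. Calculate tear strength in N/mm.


Formula: Tear strength = force / thickness
Substituting: Tear strength = 63.3330 / 1.0800
Result: 58.6417 N/mm


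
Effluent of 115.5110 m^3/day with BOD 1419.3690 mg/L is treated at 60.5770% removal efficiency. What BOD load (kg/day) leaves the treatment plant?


Load_in = volume * conc / 1000 = 115.5110 * 1419.3690 / 1000 = 163.9527 kg/day
Removed = Load_in * eff / 100 = 163.9527 * 60.5770 / 100 = 99.3176 kg/day
Load_out = Load_in - Removed = 163.9527 - 99.3176 = 64.6351 kg/day


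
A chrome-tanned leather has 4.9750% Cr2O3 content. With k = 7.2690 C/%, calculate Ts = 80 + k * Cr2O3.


Formula: Ts = 80 + k * Cr2O3
Substituting: Ts = 80 + 7.2690 * 4.9750
Result: 116.1633 C


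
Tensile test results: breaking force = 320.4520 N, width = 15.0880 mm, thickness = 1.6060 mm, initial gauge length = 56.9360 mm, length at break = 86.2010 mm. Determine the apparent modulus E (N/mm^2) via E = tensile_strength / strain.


TS = F / (w * t) = 320.4520 / (15.0880 * 1.6060) = 13.2247 N/mm^2
strain = (Lf - L0) / L0 = (86.2010 - 56.9360) / 56.9360 = 0.5140
E = TS / strain = 13.2247 / 0.5140 = 25.7291 N/mm^2


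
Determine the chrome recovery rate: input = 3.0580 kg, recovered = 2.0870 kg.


Formula: Recovery = recovered / input * 100
Substituting: Recovery = 2.0870 / 3.0580 * 100
Result: 68.2472 %


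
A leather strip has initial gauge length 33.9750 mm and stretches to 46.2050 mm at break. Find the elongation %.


Formula: Elongation = (Lf - L0) / L0 * 100
Substituting: Elongation = (46.2050 - 33.9750) / 33.9750 * 100
Result: 35.9971 %


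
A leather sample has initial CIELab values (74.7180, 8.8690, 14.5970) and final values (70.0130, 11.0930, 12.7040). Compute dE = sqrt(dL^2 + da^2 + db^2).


dL = -4.7050, da = 2.2240, db = -1.8930
dE = sqrt((-4.7050)^2 + 2.2240^2 + (-1.8930)^2) = 5.5377


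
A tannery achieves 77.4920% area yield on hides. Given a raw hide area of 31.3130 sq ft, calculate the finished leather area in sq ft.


Formula: finished = raw * yield / 100
Substituting: finished = 31.3130 * 77.4920 / 100
Result: 24.2651 sq ft


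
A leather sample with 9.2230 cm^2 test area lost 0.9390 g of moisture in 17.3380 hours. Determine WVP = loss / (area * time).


Formula: WVP = loss / (area * time)
Substituting: WVP = 0.9390 / (9.2230 * 17.3380)
Result: 0.00587211 g/(cm^2*hr)


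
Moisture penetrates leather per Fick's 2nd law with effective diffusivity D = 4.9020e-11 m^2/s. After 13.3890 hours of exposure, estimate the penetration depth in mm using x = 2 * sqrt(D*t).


t = 13.3890 hr * 3600 = 48200.4000 s
D * t = 4.9020e-11 * 48200.4000 = 2.3628e-06
x = 2 * sqrt(D*t) = 2 * sqrt(2.3628e-06) = 0.00307427 m = 3.0743 mm


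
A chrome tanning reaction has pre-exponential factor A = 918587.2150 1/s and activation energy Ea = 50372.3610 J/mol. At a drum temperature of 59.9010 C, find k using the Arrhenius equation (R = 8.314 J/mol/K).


T_K = T_C + 273.15 = 59.9010 + 273.15 = 333.0510 K
exponent = -Ea / (R * T_K) = -50372.3610 / (8.314 * 333.0510) = -18.1916
k = A * exp(exponent) = 918587.2150 * exp(-18.1916) = 0.0115504 1/s


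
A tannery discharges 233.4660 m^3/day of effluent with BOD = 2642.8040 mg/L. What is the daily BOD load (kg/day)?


Formula: BOD_load = volume * conc / 1000
Substituting: BOD_load = 233.4660 * 2642.8040 / 1000
Result: 617.0049 kg/day


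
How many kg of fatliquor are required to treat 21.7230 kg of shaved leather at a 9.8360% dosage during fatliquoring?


Formula: Fat = substrate * pct / 100
Substituting: Fat = 21.7230 * 9.8360 / 100
Result: 2.1367 kg


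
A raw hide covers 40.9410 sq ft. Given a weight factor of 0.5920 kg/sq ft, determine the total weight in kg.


Formula: Weight = area * weight_per_sqft
Substituting: Weight = 40.9410 * 0.5920
Result: 24.2371 kg


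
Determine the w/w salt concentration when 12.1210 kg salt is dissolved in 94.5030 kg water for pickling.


Formula: Conc = salt / (water + salt) * 100
Substituting: Conc = 12.1210 / (94.5030 + 12.1210) * 100
Result: 11.3680 %


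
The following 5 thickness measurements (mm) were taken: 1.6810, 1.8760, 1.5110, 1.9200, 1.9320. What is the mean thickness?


Formula: Average = sum / n
Substituting: Average = 8.9200 / 5
Result: 1.7840 mm


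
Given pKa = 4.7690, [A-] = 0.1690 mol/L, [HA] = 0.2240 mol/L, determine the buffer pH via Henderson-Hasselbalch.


ratio = [A-] / [HA] = 0.1690 / 0.2240 = 0.7545
log10(ratio) = -0.1224
pH = pKa + log10(ratio) = 4.7690 - 0.1224 = 4.6466


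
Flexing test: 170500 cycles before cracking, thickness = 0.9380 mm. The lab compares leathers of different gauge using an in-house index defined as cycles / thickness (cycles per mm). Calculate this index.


Formula: Index = cycles / thickness
Substituting: Index = 170500 / 0.9380
Result: 181769.7228 cycles/mm


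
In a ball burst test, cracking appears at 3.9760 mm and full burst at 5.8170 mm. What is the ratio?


Formula: Ratio = crack / burst
Substituting: Ratio = 3.9760 / 5.8170
Result: 0.6835


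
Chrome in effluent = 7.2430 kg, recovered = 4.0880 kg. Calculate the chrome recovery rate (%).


Formula: Recovery = recovered / input * 100
Substituting: Recovery = 4.0880 / 7.2430 * 100
Result: 56.4407 %


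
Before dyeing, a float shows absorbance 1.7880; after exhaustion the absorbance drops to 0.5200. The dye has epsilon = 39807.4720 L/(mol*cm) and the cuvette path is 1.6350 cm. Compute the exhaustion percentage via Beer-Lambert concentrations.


c_initial = A_i / (epsilon * l) = 1.7880 / (39807.4720 * 1.6350) = 2.7472e-05 mol/L
c_final = A_f / (epsilon * l) = 0.5200 / (39807.4720 * 1.6350) = 7.9895e-06 mol/L
Exhaustion = (c_initial - c_final) / c_initial * 100 = (2.7472e-05 - 7.9895e-06) / 2.7472e-05 * 100 = 70.9172 %


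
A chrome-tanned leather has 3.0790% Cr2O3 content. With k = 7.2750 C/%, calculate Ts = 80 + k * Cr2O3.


Formula: Ts = 80 + k * Cr2O3
Substituting: Ts = 80 + 7.2750 * 3.0790
Result: 102.3997 C


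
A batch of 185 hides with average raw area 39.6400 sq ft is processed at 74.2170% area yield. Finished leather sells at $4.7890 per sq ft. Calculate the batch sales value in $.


Raw_total = N * avg_area = 185 * 39.6400 = 7333.4000 sq ft
Finished = Raw_total * yield / 100 = 7333.4000 * 74.2170 / 100 = 5442.6295 sq ft
Value = Finished * price = 5442.6295 * 4.7890 = 26064.7526 $


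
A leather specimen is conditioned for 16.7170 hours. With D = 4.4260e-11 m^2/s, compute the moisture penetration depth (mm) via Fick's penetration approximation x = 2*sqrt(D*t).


t = 16.7170 hr * 3600 = 60181.2000 s
D * t = 4.4260e-11 * 60181.2000 = 2.6636e-06
x = 2 * sqrt(D*t) = 2 * sqrt(2.6636e-06) = 0.00326412 m = 3.2641 mm


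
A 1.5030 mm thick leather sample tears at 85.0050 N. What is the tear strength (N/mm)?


Formula: Tear strength = force / thickness
Substituting: Tear strength = 85.0050 / 1.5030
Result: 56.5569 N/mm


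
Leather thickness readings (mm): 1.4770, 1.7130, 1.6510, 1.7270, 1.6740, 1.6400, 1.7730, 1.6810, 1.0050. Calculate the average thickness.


Formula: Average = sum / n
Substituting: Average = 14.3410 / 9
Result: 1.5934 mm


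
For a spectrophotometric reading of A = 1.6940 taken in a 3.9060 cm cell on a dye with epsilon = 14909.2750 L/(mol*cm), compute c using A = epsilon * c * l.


Formula: c = A / (epsilon * l)
Substituting: c = 1.6940 / (14909.2750 * 3.9060)
Result: 2.9089e-05 mol/L


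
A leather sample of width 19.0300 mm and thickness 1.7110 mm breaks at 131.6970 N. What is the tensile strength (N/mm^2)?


Formula: TS = force / (width * thickness)
Substituting: TS = 131.6970 / (19.0300 * 1.7110)
Result: 4.0447 N/mm^2


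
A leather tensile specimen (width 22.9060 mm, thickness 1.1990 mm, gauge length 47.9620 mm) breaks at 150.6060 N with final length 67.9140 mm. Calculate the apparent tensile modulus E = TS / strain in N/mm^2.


TS = F / (w * t) = 150.6060 / (22.9060 * 1.1990) = 5.4837 N/mm^2
strain = (Lf - L0) / L0 = (67.9140 - 47.9620) / 47.9620 = 0.4160
E = TS / strain = 5.4837 / 0.4160 = 13.1821 N/mm^2


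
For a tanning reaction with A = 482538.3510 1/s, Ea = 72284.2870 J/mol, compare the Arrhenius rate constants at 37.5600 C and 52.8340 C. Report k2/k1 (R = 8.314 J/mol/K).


T1 = 37.5600 + 273.15 = 310.7100 K; T2 = 52.8340 + 273.15 = 325.9840 K
k1 = A * exp(-Ea/(R*T1)) = 482538.3510 * exp(-72284.2870/(8.314*310.7100)) = 3.3971e-07 1/s
k2 = A * exp(-Ea/(R*T2)) = 482538.3510 * exp(-72284.2870/(8.314*325.9840)) = 1.2604e-06 1/s
k2/k1 = 1.2604e-06 / 3.3971e-07 = 3.7102


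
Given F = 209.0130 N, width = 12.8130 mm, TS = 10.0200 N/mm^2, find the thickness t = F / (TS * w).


Formula: t = F / (TS * w)
Substituting: t = 209.0130 / (10.0200 * 12.8130)
Result: 1.6280 mm


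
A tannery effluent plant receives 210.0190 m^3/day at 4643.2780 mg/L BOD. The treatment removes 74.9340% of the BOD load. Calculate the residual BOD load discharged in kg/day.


Load_in = volume * conc / 1000 = 210.0190 * 4643.2780 / 1000 = 975.1766 kg/day
Removed = Load_in * eff / 100 = 975.1766 * 74.9340 / 100 = 730.7388 kg/day
Load_out = Load_in - Removed = 975.1766 - 730.7388 = 244.4378 kg/day


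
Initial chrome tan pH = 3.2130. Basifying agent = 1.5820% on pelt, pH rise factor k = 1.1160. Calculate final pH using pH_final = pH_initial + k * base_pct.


Formula: pH_final = pH_initial + k * base_pct
Substituting: pH_final = 3.2130 + 1.1160 * 1.5820
Result: 4.9785


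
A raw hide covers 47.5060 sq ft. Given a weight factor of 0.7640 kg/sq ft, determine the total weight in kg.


Formula: Weight = area * weight_per_sqft
Substituting: Weight = 47.5060 * 0.7640
Result: 36.2946 kg


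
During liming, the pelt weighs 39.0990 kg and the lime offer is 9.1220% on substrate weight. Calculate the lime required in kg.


Formula: Lime = substrate * pct / 100
Substituting: Lime = 39.0990 * 9.1220 / 100
Result: 3.5666 kg


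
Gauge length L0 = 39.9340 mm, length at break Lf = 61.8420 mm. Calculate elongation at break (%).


Formula: Elongation = (Lf - L0) / L0 * 100
Substituting: Elongation = (61.8420 - 39.9340) / 39.9340 * 100
Result: 54.8605 %


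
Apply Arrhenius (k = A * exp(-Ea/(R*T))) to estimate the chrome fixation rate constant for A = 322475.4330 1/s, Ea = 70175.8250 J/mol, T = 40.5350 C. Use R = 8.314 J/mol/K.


T_K = T_C + 273.15 = 40.5350 + 273.15 = 313.6850 K
exponent = -Ea / (R * T_K) = -70175.8250 / (8.314 * 313.6850) = -26.9081
k = A * exp(exponent) = 322475.4330 * exp(-26.9081) = 6.6441e-07 1/s


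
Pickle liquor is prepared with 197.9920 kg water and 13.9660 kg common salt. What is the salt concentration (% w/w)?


Formula: Conc = salt / (water + salt) * 100
Substituting: Conc = 13.9660 / (197.9920 + 13.9660) * 100
Result: 6.5890 %


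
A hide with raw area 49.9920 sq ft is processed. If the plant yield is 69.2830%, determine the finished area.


Formula: finished = raw * yield / 100
Substituting: finished = 49.9920 * 69.2830 / 100
Result: 34.6360 sq ft


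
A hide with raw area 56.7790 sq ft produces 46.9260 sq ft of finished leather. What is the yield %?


Formula: Yield = finished / raw * 100
Substituting: Yield = 46.9260 / 56.7790 * 100
Result: 82.6468 %


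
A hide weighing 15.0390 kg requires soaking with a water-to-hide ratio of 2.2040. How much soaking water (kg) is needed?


Formula: Water = hide_weight * ratio
Substituting: Water = 15.0390 * 2.2040
Result: 33.1460 kg


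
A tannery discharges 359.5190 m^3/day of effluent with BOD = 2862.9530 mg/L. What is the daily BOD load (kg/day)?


Formula: BOD_load = volume * conc / 1000
Substituting: BOD_load = 359.5190 * 2862.9530 / 1000
Result: 1029.2860 kg/day


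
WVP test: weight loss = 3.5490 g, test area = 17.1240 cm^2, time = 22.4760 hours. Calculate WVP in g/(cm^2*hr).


Formula: WVP = loss / (area * time)
Substituting: WVP = 3.5490 / (17.1240 * 22.4760)
Result: 0.00922108 g/(cm^2*hr)


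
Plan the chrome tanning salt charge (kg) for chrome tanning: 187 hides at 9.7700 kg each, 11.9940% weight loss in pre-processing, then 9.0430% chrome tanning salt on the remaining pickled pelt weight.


Total_raw = N * avg_wt = 187 * 9.7700 = 1826.9900 kg
Substrate = Total_raw * (1 - loss/100) = 1826.9900 * (1 - 11.9940/100) = 1607.8608 kg
Chrome = Substrate * pct / 100 = 1607.8608 * 9.0430 / 100 = 145.3989 kg


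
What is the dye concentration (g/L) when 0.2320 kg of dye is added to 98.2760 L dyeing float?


Formula: Conc = dye_mass(kg) / volume(L) * 1000
Substituting: Conc = 0.2320 / 98.2760 * 1000
Result: 2.3607 g/L


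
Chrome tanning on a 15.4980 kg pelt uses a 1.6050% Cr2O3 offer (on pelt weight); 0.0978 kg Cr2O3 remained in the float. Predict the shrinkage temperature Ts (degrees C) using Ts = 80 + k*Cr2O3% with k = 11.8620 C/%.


Offered = pelt * offer_pct / 100 = 15.4980 * 1.6050 / 100 = 0.2487 kg
Uptake = offered - residual = 0.2487 - 0.0978 = 0.1509 kg
Cr2O3% on pelt = uptake / pelt * 100 = 0.1509 / 15.4980 * 100 = 0.9740 %
Ts = 80 + k * Cr2O3% = 80 + 11.8620 * 0.9740 = 91.5530 C


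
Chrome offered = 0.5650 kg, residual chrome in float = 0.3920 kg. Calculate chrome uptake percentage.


Formula: Uptake = (offered - residual) / offered * 100
Substituting: Uptake = (0.5650 - 0.3920) / 0.5650 * 100
Result: 30.6195 %


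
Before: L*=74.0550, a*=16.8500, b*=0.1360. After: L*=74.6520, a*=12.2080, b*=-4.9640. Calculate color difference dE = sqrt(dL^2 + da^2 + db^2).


dL = 0.5970, da = -4.6420, db = -5.1000
dE = sqrt(0.5970^2 + (-4.6420)^2 + (-5.1000)^2) = 6.9220


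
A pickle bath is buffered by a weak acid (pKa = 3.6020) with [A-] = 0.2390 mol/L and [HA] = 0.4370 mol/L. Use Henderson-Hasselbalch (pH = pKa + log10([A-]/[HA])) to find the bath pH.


ratio = [A-] / [HA] = 0.2390 / 0.4370 = 0.5469
log10(ratio) = -0.2621
pH = pKa + log10(ratio) = 3.6020 - 0.2621 = 3.3399


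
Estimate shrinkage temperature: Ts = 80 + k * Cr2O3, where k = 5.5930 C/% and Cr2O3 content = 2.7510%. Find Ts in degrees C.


Formula: Ts = 80 + k * Cr2O3
Substituting: Ts = 80 + 5.5930 * 2.7510
Result: 95.3863 C


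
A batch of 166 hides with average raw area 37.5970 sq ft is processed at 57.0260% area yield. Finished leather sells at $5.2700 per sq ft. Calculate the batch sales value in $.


Raw_total = N * avg_area = 166 * 37.5970 = 6241.1020 sq ft
Finished = Raw_total * yield / 100 = 6241.1020 * 57.0260 / 100 = 3559.0508 sq ft
Value = Finished * price = 3559.0508 * 5.2700 = 18756.1979 $


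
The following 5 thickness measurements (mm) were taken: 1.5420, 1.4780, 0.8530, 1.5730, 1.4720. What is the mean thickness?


Formula: Average = sum / n
Substituting: Average = 6.9180 / 5
Result: 1.3836 mm


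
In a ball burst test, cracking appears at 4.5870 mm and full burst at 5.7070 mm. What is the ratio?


Formula: Ratio = crack / burst
Substituting: Ratio = 4.5870 / 5.7070
Result: 0.8037


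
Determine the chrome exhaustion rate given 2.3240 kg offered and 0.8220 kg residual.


Formula: Uptake = (offered - residual) / offered * 100
Substituting: Uptake = (2.3240 - 0.8220) / 2.3240 * 100
Result: 64.6299 %


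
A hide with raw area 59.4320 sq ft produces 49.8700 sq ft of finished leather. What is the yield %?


Formula: Yield = finished / raw * 100
Substituting: Yield = 49.8700 / 59.4320 * 100
Result: 83.9110 %


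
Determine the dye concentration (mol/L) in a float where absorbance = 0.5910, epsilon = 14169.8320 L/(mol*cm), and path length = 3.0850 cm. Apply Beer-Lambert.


Formula: c = A / (epsilon * l)
Substituting: c = 0.5910 / (14169.8320 * 3.0850)
Result: 1.3520e-05 mol/L


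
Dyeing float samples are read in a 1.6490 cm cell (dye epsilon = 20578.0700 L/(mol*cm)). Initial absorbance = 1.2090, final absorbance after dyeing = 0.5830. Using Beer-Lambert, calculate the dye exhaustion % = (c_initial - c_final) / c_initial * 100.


c_initial = A_i / (epsilon * l) = 1.2090 / (20578.0700 * 1.6490) = 3.5629e-05 mol/L
c_final = A_f / (epsilon * l) = 0.5830 / (20578.0700 * 1.6490) = 1.7181e-05 mol/L
Exhaustion = (c_initial - c_final) / c_initial * 100 = (3.5629e-05 - 1.7181e-05) / 3.5629e-05 * 100 = 51.7783 %


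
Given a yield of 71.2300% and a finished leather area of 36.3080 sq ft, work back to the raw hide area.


Formula: raw = finished * 100 / yield
Substituting: raw = 36.3080 * 100 / 71.2300
Result: 50.9729 sq ft


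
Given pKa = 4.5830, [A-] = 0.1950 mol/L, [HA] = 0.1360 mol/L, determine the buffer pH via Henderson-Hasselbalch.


ratio = [A-] / [HA] = 0.1950 / 0.1360 = 1.4338
log10(ratio) = 0.1565
pH = pKa + log10(ratio) = 4.5830 + 0.1565 = 4.7395


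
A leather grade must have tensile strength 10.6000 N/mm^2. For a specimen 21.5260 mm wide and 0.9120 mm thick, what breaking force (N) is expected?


Formula: F = TS * w * t
Substituting: F = 10.6000 * 21.5260 * 0.9120
Result: 208.0961 N


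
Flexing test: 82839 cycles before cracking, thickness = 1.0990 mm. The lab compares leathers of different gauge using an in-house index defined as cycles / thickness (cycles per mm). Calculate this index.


Formula: Index = cycles / thickness
Substituting: Index = 82839 / 1.0990
Result: 75376.7061 cycles/mm


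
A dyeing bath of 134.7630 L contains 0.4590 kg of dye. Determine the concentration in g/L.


Formula: Conc = dye_mass(kg) / volume(L) * 1000
Substituting: Conc = 0.4590 / 134.7630 * 1000
Result: 3.4060 g/L


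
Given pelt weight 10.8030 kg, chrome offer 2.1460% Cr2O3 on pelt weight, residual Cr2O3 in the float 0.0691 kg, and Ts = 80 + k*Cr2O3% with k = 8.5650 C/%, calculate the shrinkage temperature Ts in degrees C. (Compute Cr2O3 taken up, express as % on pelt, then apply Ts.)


Offered = pelt * offer_pct / 100 = 10.8030 * 2.1460 / 100 = 0.2318 kg
Uptake = offered - residual = 0.2318 - 0.0691 = 0.1627 kg
Cr2O3% on pelt = uptake / pelt * 100 = 0.1627 / 10.8030 * 100 = 1.5064 %
Ts = 80 + k * Cr2O3% = 80 + 8.5650 * 1.5064 = 92.9020 C


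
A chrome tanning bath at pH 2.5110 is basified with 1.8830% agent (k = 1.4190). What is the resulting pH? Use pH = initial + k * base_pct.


Formula: pH_final = pH_initial + k * base_pct
Substituting: pH_final = 2.5110 + 1.4190 * 1.8830
Result: 5.1830


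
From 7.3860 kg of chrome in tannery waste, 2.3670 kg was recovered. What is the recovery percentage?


Formula: Recovery = recovered / input * 100
Substituting: Recovery = 2.3670 / 7.3860 * 100
Result: 32.0471 %


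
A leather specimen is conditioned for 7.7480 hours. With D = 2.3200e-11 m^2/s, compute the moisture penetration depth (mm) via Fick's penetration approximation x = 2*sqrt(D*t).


t = 7.7480 hr * 3600 = 27892.8000 s
D * t = 2.3200e-11 * 27892.8000 = 6.4711e-07
x = 2 * sqrt(D*t) = 2 * sqrt(6.4711e-07) = 0.00160887 m = 1.6089 mm


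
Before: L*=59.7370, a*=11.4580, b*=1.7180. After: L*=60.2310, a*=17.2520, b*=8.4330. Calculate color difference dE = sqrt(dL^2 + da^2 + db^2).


dL = 0.4940, da = 5.7940, db = 6.7150
dE = sqrt(0.4940^2 + 5.7940^2 + 6.7150^2) = 8.8829


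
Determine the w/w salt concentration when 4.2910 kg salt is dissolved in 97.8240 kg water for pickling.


Formula: Conc = salt / (water + salt) * 100
Substituting: Conc = 4.2910 / (97.8240 + 4.2910) * 100
Result: 4.2021 %


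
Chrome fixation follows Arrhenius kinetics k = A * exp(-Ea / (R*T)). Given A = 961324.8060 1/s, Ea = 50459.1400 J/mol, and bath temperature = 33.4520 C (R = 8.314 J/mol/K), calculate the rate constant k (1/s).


T_K = T_C + 273.15 = 33.4520 + 273.15 = 306.6020 K
exponent = -Ea / (R * T_K) = -50459.1400 / (8.314 * 306.6020) = -19.7950
k = A * exp(exponent) = 961324.8060 * exp(-19.7950) = 0.00243234 1/s


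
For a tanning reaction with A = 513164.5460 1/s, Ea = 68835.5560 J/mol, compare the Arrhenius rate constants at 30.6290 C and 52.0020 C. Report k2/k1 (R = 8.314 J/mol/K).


T1 = 30.6290 + 273.15 = 303.7790 K; T2 = 52.0020 + 273.15 = 325.1520 K
k1 = A * exp(-Ea/(R*T1)) = 513164.5460 * exp(-68835.5560/(8.314*303.7790)) = 7.4747e-07 1/s
k2 = A * exp(-Ea/(R*T2)) = 513164.5460 * exp(-68835.5560/(8.314*325.1520)) = 4.4838e-06 1/s
k2/k1 = 4.4838e-06 / 7.4747e-07 = 5.9986


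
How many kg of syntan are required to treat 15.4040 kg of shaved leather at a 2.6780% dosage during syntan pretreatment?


Formula: Syntan = substrate * pct / 100
Substituting: Syntan = 15.4040 * 2.6780 / 100
Result: 0.4125 kg


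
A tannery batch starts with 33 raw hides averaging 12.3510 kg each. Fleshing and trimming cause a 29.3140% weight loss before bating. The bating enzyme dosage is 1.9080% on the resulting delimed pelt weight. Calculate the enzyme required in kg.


Total_raw = N * avg_wt = 33 * 12.3510 = 407.5830 kg
Substrate = Total_raw * (1 - loss/100) = 407.5830 * (1 - 29.3140/100) = 288.1041 kg
Enzyme = Substrate * pct / 100 = 288.1041 * 1.9080 / 100 = 5.4970 kg


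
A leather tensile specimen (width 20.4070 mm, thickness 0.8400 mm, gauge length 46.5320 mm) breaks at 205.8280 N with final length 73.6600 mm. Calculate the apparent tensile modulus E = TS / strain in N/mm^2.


TS = F / (w * t) = 205.8280 / (20.4070 * 0.8400) = 12.0073 N/mm^2
strain = (Lf - L0) / L0 = (73.6600 - 46.5320) / 46.5320 = 0.5830
E = TS / strain = 12.0073 / 0.5830 = 20.5959 N/mm^2


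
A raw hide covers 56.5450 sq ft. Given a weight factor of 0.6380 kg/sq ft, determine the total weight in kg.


Formula: Weight = area * weight_per_sqft
Substituting: Weight = 56.5450 * 0.6380
Result: 36.0757 kg


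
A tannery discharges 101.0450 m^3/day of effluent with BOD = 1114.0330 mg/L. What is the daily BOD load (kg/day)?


Formula: BOD_load = volume * conc / 1000
Substituting: BOD_load = 101.0450 * 1114.0330 / 1000
Result: 112.5675 kg/day


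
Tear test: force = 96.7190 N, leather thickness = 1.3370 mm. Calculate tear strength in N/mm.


Formula: Tear strength = force / thickness
Substituting: Tear strength = 96.7190 / 1.3370
Result: 72.3403 N/mm


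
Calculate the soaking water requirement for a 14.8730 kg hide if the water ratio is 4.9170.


Formula: Water = hide_weight * ratio
Substituting: Water = 14.8730 * 4.9170
Result: 73.1305 kg


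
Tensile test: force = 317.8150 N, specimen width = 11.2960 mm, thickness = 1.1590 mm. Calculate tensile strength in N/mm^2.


Formula: TS = force / (width * thickness)
Substituting: TS = 317.8150 / (11.2960 * 1.1590)
Result: 24.2754 N/mm^2


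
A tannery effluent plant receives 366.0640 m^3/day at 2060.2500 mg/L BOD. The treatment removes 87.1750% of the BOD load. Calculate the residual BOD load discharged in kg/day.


Load_in = volume * conc / 1000 = 366.0640 * 2060.2500 / 1000 = 754.1834 kg/day
Removed = Load_in * eff / 100 = 754.1834 * 87.1750 / 100 = 657.4593 kg/day
Load_out = Load_in - Removed = 754.1834 - 657.4593 = 96.7240 kg/day


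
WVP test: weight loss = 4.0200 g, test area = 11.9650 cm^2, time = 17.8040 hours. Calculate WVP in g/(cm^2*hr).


Formula: WVP = loss / (area * time)
Substituting: WVP = 4.0200 / (11.9650 * 17.8040)
Result: 0.018871 g/(cm^2*hr)


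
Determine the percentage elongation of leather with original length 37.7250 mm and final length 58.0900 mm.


Formula: Elongation = (Lf - L0) / L0 * 100
Substituting: Elongation = (58.0900 - 37.7250) / 37.7250 * 100
Result: 53.9828 %


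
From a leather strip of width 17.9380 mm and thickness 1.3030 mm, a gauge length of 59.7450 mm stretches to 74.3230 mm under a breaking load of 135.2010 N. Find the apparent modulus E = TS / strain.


TS = F / (w * t) = 135.2010 / (17.9380 * 1.3030) = 5.7844 N/mm^2
strain = (Lf - L0) / L0 = (74.3230 - 59.7450) / 59.7450 = 0.2440
E = TS / strain = 5.7844 / 0.2440 = 23.7064 N/mm^2


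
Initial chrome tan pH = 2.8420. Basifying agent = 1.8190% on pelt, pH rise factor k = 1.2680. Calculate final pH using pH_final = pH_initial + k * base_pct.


Formula: pH_final = pH_initial + k * base_pct
Substituting: pH_final = 2.8420 + 1.2680 * 1.8190
Result: 5.1485


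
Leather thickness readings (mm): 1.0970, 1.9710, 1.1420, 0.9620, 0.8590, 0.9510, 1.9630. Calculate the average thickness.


Formula: Average = sum / n
Substituting: Average = 8.9450 / 7
Result: 1.2779 mm


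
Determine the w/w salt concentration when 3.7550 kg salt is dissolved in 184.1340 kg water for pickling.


Formula: Conc = salt / (water + salt) * 100
Substituting: Conc = 3.7550 / (184.1340 + 3.7550) * 100
Result: 1.9985 %


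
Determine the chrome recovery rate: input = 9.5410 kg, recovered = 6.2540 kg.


Formula: Recovery = recovered / input * 100
Substituting: Recovery = 6.2540 / 9.5410 * 100
Result: 65.5487 %


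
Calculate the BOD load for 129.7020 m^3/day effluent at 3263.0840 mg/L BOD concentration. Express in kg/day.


Formula: BOD_load = volume * conc / 1000
Substituting: BOD_load = 129.7020 * 3263.0840 / 1000
Result: 423.2285 kg/day


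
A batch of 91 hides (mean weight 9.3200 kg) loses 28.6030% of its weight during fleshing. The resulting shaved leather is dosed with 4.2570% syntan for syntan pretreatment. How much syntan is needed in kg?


Total_raw = N * avg_wt = 91 * 9.3200 = 848.1200 kg
Substrate = Total_raw * (1 - loss/100) = 848.1200 * (1 - 28.6030/100) = 605.5322 kg
Syntan = Substrate * pct / 100 = 605.5322 * 4.2570 / 100 = 25.7775 kg


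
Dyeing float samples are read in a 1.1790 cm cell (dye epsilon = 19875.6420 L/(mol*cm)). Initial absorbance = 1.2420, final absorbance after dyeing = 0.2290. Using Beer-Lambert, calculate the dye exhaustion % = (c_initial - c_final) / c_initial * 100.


c_initial = A_i / (epsilon * l) = 1.2420 / (19875.6420 * 1.1790) = 5.3001e-05 mol/L
c_final = A_f / (epsilon * l) = 0.2290 / (19875.6420 * 1.1790) = 9.7724e-06 mol/L
Exhaustion = (c_initial - c_final) / c_initial * 100 = (5.3001e-05 - 9.7724e-06) / 5.3001e-05 * 100 = 81.5620 %


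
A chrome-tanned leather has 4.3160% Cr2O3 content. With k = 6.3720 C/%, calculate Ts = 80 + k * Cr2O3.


Formula: Ts = 80 + k * Cr2O3
Substituting: Ts = 80 + 6.3720 * 4.3160
Result: 107.5016 C


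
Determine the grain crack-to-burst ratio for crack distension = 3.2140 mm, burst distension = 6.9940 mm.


Formula: Ratio = crack / burst
Substituting: Ratio = 3.2140 / 6.9940
Result: 0.4595


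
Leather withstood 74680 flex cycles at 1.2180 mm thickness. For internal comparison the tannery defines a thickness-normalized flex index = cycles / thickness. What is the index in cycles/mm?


Formula: Index = cycles / thickness
Substituting: Index = 74680 / 1.2180
Result: 61313.6289 cycles/mm


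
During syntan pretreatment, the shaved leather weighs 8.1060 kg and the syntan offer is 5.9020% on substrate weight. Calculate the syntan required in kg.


Formula: Syntan = substrate * pct / 100
Substituting: Syntan = 8.1060 * 5.9020 / 100
Result: 0.4784 kg


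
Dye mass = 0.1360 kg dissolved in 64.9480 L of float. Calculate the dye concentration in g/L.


Formula: Conc = dye_mass(kg) / volume(L) * 1000
Substituting: Conc = 0.1360 / 64.9480 * 1000
Result: 2.0940 g/L


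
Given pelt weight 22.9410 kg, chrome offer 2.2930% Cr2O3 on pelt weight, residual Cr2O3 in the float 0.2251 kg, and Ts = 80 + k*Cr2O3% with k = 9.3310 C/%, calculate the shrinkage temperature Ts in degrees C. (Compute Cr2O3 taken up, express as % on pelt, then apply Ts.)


Offered = pelt * offer_pct / 100 = 22.9410 * 2.2930 / 100 = 0.5260 kg
Uptake = offered - residual = 0.5260 - 0.2251 = 0.3009 kg
Cr2O3% on pelt = uptake / pelt * 100 = 0.3009 / 22.9410 * 100 = 1.3118 %
Ts = 80 + k * Cr2O3% = 80 + 9.3310 * 1.3118 = 92.2403 C


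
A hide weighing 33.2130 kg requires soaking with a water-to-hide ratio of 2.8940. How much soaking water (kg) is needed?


Formula: Water = hide_weight * ratio
Substituting: Water = 33.2130 * 2.8940
Result: 96.1184 kg


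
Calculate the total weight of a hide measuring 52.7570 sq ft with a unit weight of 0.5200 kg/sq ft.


Formula: Weight = area * weight_per_sqft
Substituting: Weight = 52.7570 * 0.5200
Result: 27.4336 kg


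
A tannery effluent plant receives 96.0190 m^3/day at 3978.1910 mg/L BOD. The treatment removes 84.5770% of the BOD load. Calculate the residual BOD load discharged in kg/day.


Load_in = volume * conc / 1000 = 96.0190 * 3978.1910 / 1000 = 381.9819 kg/day
Removed = Load_in * eff / 100 = 381.9819 * 84.5770 / 100 = 323.0688 kg/day
Load_out = Load_in - Removed = 381.9819 - 323.0688 = 58.9131 kg/day


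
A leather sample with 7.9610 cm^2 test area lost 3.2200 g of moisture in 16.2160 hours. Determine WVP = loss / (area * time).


Formula: WVP = loss / (area * time)
Substituting: WVP = 3.2200 / (7.9610 * 16.2160)
Result: 0.0249428 g/(cm^2*hr)


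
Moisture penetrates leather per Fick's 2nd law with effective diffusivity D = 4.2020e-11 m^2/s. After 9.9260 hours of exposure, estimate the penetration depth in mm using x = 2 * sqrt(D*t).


t = 9.9260 hr * 3600 = 35733.6000 s
D * t = 4.2020e-11 * 35733.6000 = 1.5015e-06
x = 2 * sqrt(D*t) = 2 * sqrt(1.5015e-06) = 0.00245074 m = 2.4507 mm


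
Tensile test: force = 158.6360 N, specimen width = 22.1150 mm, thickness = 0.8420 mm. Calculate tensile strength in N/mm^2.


Formula: TS = force / (width * thickness)
Substituting: TS = 158.6360 / (22.1150 * 0.8420)
Result: 8.5193 N/mm^2


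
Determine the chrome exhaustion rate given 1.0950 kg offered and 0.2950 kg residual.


Formula: Uptake = (offered - residual) / offered * 100
Substituting: Uptake = (1.0950 - 0.2950) / 1.0950 * 100
Result: 73.0594 %


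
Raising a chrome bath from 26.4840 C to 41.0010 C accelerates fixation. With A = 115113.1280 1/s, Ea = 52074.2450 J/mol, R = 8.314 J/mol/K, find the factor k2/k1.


T1 = 26.4840 + 273.15 = 299.6340 K; T2 = 41.0010 + 273.15 = 314.1510 K
k1 = A * exp(-Ea/(R*T1)) = 115113.1280 * exp(-52074.2450/(8.314*299.6340)) = 9.6115e-05 1/s
k2 = A * exp(-Ea/(R*T2)) = 115113.1280 * exp(-52074.2450/(8.314*314.1510)) = 2.5252e-04 1/s
k2/k1 = 2.5252e-04 / 9.6115e-05 = 2.6273


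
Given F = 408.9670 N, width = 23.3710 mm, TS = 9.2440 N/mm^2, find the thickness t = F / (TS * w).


Formula: t = F / (TS * w)
Substituting: t = 408.9670 / (9.2440 * 23.3710)
Result: 1.8930 mm


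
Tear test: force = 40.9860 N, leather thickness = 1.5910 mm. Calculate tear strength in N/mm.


Formula: Tear strength = force / thickness
Substituting: Tear strength = 40.9860 / 1.5910
Result: 25.7612 N/mm


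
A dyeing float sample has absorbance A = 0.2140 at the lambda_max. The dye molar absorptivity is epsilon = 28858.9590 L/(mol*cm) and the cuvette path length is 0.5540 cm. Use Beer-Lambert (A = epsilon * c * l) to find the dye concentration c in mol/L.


Formula: c = A / (epsilon * l)
Substituting: c = 0.2140 / (28858.9590 * 0.5540)
Result: 1.3385e-05 mol/L


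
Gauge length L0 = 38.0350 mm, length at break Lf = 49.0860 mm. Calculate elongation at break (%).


Formula: Elongation = (Lf - L0) / L0 * 100
Substituting: Elongation = (49.0860 - 38.0350) / 38.0350 * 100
Result: 29.0548 %


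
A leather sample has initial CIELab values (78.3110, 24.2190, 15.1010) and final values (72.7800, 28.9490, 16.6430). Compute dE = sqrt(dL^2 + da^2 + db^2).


dL = -5.5310, da = 4.7300, db = 1.5420
dE = sqrt((-5.5310)^2 + 4.7300^2 + 1.5420^2) = 7.4393


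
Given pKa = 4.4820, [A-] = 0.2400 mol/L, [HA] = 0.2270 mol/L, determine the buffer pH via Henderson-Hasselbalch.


ratio = [A-] / [HA] = 0.2400 / 0.2270 = 1.0573
log10(ratio) = 0.0241854
pH = pKa + log10(ratio) = 4.4820 + 0.0241854 = 4.5062


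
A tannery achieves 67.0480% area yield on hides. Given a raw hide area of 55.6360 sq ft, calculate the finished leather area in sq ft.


Formula: finished = raw * yield / 100
Substituting: finished = 55.6360 * 67.0480 / 100
Result: 37.3028 sq ft


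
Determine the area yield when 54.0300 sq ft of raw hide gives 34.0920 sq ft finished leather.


Formula: Yield = finished / raw * 100
Substituting: Yield = 34.0920 / 54.0300 * 100
Result: 63.0983 %


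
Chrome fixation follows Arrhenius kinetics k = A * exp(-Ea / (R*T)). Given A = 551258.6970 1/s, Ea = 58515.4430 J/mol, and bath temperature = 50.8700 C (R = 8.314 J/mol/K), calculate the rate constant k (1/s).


T_K = T_C + 273.15 = 50.8700 + 273.15 = 324.0200 K
exponent = -Ea / (R * T_K) = -58515.4430 / (8.314 * 324.0200) = -21.7214
k = A * exp(exponent) = 551258.6970 * exp(-21.7214) = 2.0317e-04 1/s


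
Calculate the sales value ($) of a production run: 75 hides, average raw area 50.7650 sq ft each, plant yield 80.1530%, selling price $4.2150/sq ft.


Raw_total = N * avg_area = 75 * 50.7650 = 3807.3750 sq ft
Finished = Raw_total * yield / 100 = 3807.3750 * 80.1530 / 100 = 3051.7253 sq ft
Value = Finished * price = 3051.7253 * 4.2150 = 12863.0221 $


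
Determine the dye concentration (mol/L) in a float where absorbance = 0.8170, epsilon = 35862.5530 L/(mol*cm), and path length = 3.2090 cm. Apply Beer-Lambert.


Formula: c = A / (epsilon * l)
Substituting: c = 0.8170 / (35862.5530 * 3.2090)
Result: 7.0992e-06 mol/L


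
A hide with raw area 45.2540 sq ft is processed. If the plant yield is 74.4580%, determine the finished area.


Formula: finished = raw * yield / 100
Substituting: finished = 45.2540 * 74.4580 / 100
Result: 33.6952 sq ft


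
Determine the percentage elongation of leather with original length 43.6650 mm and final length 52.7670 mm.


Formula: Elongation = (Lf - L0) / L0 * 100
Substituting: Elongation = (52.7670 - 43.6650) / 43.6650 * 100
Result: 20.8451 %


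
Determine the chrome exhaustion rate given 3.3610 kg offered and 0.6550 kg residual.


Formula: Uptake = (offered - residual) / offered * 100
Substituting: Uptake = (3.3610 - 0.6550) / 3.3610 * 100
Result: 80.5118 %


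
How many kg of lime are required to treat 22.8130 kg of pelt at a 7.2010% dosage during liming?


Formula: Lime = substrate * pct / 100
Substituting: Lime = 22.8130 * 7.2010 / 100
Result: 1.6428 kg


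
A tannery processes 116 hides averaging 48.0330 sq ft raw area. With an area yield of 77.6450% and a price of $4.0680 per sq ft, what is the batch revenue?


Raw_total = N * avg_area = 116 * 48.0330 = 5571.8280 sq ft
Finished = Raw_total * yield / 100 = 5571.8280 * 77.6450 / 100 = 4326.2459 sq ft
Value = Finished * price = 4326.2459 * 4.0680 = 17599.1681 $


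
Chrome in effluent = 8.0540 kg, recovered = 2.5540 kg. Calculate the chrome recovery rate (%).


Formula: Recovery = recovered / input * 100
Substituting: Recovery = 2.5540 / 8.0540 * 100
Result: 31.7110 %


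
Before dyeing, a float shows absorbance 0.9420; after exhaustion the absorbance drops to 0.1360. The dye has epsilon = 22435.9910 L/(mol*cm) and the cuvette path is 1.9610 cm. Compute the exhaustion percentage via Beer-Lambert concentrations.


c_initial = A_i / (epsilon * l) = 0.9420 / (22435.9910 * 1.9610) = 2.1411e-05 mol/L
c_final = A_f / (epsilon * l) = 0.1360 / (22435.9910 * 1.9610) = 3.0911e-06 mol/L
Exhaustion = (c_initial - c_final) / c_initial * 100 = (2.1411e-05 - 3.0911e-06) / 2.1411e-05 * 100 = 85.5626 %
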